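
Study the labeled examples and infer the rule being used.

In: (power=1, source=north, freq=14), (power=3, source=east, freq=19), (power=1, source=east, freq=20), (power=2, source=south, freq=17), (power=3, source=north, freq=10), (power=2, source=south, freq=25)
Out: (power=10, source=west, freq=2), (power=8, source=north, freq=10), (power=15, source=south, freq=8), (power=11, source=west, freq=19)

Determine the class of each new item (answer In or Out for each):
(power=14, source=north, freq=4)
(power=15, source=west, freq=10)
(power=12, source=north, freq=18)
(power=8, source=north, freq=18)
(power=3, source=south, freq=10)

The pattern is that an item is 'In' exactly when: power ≤ 3.
Out: (power=14, source=north, freq=4), since power = 14.
Out: (power=15, source=west, freq=10), since power = 15.
Out: (power=12, source=north, freq=18), since power = 12.
Out: (power=8, source=north, freq=18), since power = 8.
In: (power=3, source=south, freq=10), since power = 3.

Out, Out, Out, Out, In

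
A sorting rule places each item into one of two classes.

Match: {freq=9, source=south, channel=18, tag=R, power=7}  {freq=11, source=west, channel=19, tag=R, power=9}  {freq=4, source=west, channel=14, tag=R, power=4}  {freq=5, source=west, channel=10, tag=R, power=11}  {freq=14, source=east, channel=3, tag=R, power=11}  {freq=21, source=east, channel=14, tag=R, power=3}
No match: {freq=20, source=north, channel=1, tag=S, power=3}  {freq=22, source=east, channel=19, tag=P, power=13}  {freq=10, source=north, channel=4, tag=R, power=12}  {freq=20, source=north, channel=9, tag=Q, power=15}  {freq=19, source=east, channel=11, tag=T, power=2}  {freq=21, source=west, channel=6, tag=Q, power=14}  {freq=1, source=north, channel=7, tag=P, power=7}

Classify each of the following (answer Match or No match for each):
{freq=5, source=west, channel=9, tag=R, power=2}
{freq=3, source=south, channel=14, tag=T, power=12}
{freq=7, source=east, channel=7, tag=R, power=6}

The classifier is using: tag is R AND power ≤ 11.
{freq=5, source=west, channel=9, tag=R, power=2}: tag is R, power = 2 — checks out, so Match.
{freq=3, source=south, channel=14, tag=T, power=12}: tag is T, power = 12 — does not fit, so No match.
{freq=7, source=east, channel=7, tag=R, power=6}: tag is R, power = 6 — checks out, so Match.

Match, No match, Match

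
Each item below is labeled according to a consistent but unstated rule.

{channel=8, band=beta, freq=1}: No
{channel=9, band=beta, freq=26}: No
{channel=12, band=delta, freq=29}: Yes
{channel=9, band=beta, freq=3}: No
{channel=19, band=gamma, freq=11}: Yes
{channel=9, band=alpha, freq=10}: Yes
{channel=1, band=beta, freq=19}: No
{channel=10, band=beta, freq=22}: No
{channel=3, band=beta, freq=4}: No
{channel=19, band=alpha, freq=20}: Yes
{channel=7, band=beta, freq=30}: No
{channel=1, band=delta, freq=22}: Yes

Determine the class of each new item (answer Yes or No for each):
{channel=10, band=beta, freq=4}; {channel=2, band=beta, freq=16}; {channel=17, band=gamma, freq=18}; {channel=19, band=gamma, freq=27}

Looking at the examples, the only property every 'Yes' case has and every 'No' case lacks is: band is not beta.
{channel=10, band=beta, freq=4} → band is beta → No. {channel=2, band=beta, freq=16} → band is beta → No. {channel=17, band=gamma, freq=18} → band is gamma → Yes. {channel=19, band=gamma, freq=27} → band is gamma → Yes.

No, No, Yes, Yes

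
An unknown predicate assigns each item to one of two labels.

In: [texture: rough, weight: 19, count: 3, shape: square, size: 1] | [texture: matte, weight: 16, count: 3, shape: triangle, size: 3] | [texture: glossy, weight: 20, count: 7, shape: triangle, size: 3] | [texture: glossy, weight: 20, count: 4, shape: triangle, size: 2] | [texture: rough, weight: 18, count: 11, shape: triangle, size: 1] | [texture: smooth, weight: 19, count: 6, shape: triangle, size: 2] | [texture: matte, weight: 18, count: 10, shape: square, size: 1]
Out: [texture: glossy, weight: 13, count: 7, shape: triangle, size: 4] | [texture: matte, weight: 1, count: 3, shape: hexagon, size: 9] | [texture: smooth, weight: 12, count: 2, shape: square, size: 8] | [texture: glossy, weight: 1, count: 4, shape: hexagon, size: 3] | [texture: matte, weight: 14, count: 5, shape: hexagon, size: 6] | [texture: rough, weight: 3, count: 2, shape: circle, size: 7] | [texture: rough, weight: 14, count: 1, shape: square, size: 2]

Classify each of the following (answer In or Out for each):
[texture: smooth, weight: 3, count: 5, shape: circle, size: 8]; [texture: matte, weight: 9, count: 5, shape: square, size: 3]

Out, Out

The classifier is using: weight ≥ 16.
[texture: smooth, weight: 3, count: 5, shape: circle, size: 8]: weight = 3, lacks this property → Out.
[texture: matte, weight: 9, count: 5, shape: square, size: 3]: weight = 9, lacks this property → Out.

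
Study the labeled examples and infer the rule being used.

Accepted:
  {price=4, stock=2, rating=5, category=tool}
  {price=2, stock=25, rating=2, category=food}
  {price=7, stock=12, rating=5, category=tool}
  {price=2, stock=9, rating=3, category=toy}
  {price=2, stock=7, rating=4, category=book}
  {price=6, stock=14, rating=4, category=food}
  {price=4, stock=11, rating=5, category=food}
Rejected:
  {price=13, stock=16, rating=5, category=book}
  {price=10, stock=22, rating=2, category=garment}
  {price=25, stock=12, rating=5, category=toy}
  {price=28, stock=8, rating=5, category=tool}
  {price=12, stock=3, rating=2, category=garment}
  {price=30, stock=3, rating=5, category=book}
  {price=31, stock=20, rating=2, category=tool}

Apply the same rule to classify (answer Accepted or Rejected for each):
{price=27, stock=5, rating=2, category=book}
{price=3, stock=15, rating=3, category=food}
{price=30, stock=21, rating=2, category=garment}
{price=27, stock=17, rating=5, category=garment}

The rule appears to be: price ≤ 7.
{price=27, stock=5, rating=2, category=book}: price = 27, does not fit → Rejected. {price=3, stock=15, rating=3, category=food}: price = 3, satisfies this → Accepted. {price=30, stock=21, rating=2, category=garment}: price = 30, does not fit → Rejected. {price=27, stock=17, rating=5, category=garment}: price = 27, does not fit → Rejected.

Rejected, Accepted, Rejected, Rejected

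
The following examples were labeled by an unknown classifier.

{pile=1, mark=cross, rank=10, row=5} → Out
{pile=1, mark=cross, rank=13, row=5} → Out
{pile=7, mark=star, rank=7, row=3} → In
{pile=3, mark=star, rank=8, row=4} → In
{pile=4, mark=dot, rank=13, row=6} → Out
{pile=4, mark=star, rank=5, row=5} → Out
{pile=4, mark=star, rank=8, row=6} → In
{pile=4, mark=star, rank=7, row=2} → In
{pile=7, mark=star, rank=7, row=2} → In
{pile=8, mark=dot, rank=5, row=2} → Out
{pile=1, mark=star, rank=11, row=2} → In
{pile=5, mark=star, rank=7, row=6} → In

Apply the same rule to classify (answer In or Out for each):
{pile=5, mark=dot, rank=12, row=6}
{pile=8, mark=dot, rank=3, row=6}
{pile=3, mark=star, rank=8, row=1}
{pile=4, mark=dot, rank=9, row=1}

Out, Out, In, Out

All 'In' examples share one property — mark is star AND rank ≥ 7 — and every 'Out' example lacks it.
{pile=5, mark=dot, rank=12, row=6} → mark is dot, rank = 12 → Out. {pile=8, mark=dot, rank=3, row=6} → mark is dot, rank = 3 → Out. {pile=3, mark=star, rank=8, row=1} → mark is star, rank = 8 → In. {pile=4, mark=dot, rank=9, row=1} → mark is dot, rank = 9 → Out.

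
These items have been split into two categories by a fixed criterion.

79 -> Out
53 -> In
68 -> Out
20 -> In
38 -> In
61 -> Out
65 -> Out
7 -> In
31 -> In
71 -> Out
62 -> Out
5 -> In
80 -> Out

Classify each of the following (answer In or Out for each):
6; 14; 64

In, In, Out

Every 'In' example satisfies: at most 53. None of the 'Out' examples do.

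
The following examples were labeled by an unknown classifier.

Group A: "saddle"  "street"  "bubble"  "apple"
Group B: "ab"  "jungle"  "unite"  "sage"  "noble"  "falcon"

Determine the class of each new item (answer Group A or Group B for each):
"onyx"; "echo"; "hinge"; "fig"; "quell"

Group B, Group B, Group B, Group B, Group A

The common property of the 'Group A' items is: has a double letter. No 'Group B' item has it.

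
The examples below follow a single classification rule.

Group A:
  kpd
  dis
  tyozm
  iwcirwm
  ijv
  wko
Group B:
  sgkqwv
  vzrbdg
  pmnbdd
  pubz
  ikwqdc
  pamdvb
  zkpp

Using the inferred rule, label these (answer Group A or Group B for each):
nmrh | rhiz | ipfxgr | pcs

Group B, Group B, Group B, Group A

The simplest hypothesis consistent with all the labels is: odd length.
nmrh — length 4, hence Group B.
rhiz — length 4, hence Group B.
ipfxgr — length 6, hence Group B.
pcs — length 3, hence Group A.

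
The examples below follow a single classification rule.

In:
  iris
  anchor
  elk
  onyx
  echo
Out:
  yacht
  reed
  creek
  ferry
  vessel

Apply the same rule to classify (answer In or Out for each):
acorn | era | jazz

The classifier is using: starts with a vowel.
acorn: starts with 'a', has this property → In. era: starts with 'e', has this property → In. jazz: starts with 'j', does not fit → Out.

In, In, Out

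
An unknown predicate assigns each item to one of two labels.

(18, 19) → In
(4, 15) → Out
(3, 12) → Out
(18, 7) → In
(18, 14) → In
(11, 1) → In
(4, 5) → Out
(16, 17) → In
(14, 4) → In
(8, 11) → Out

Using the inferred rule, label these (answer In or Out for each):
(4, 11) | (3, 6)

Out, Out

The rule appears to be: first ≥ 11.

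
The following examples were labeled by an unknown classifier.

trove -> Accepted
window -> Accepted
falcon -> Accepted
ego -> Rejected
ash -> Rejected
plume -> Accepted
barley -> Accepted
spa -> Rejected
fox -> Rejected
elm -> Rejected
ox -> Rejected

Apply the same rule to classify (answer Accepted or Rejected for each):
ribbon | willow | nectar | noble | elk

The common property of the 'Accepted' items is: length ≥ 5. No 'Rejected' item has it.

Accepted, Accepted, Accepted, Accepted, Rejected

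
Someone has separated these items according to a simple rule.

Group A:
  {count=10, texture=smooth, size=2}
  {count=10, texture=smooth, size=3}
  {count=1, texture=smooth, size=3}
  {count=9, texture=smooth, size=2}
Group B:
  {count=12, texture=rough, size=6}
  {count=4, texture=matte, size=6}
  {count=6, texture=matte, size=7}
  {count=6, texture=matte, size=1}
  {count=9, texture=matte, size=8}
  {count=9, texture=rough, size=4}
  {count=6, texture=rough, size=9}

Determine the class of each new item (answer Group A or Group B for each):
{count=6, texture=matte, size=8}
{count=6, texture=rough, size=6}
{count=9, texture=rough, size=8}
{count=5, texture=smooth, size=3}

Group B, Group B, Group B, Group A

All 'Group A' examples share one property — texture is smooth — and every 'Group B' example lacks it.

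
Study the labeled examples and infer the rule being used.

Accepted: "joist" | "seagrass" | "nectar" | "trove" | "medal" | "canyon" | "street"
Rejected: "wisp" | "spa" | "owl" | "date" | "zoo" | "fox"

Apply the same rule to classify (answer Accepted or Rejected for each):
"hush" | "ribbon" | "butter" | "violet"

Rejected, Accepted, Accepted, Accepted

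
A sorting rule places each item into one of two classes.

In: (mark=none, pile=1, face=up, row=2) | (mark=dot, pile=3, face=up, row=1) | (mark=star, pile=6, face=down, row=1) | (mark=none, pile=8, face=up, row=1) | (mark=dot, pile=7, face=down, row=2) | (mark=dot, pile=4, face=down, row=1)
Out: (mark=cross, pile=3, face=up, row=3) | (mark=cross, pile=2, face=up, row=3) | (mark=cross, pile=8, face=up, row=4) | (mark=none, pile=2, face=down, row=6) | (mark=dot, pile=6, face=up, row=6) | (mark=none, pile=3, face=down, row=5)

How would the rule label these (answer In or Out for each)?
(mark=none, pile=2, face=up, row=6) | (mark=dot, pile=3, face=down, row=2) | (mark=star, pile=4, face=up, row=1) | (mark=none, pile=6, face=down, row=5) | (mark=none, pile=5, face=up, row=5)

Every 'In' example satisfies: row ≤ 2. None of the 'Out' examples do.
(mark=none, pile=2, face=up, row=6): row = 6, does not pass → Out. (mark=dot, pile=3, face=down, row=2): row = 2, passes → In. (mark=star, pile=4, face=up, row=1): row = 1, passes → In. (mark=none, pile=6, face=down, row=5): row = 5, does not pass → Out. (mark=none, pile=5, face=up, row=5): row = 5, does not pass → Out.

Out, In, In, Out, Out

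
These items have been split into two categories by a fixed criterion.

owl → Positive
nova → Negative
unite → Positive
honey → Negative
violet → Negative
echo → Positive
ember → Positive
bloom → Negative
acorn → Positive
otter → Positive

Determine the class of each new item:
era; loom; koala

Checking candidate rules against both groups, what survives is: starts with a vowel.

Positive, Negative, Negative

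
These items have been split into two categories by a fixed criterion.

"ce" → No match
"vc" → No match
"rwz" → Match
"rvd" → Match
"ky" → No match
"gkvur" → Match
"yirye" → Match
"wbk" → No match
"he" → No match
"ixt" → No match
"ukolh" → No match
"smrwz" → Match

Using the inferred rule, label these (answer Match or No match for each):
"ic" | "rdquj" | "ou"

A rule that fits every label: contains 'r' — true of each 'Match' example, false of each 'No match' one.
"ic": No match (no 'r').
"rdquj": Match (has 'r').
"ou": No match (no 'r').

No match, Match, No match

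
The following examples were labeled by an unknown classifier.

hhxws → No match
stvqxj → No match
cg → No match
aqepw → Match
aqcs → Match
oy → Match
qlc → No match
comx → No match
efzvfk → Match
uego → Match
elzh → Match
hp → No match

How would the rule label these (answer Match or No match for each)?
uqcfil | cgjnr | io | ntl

Checking candidate rules against both groups, what survives is: starts with a vowel.
Match: uqcfil, since starts with 'u'. No match: cgjnr, since starts with 'c'. Match: io, since starts with 'i'. No match: ntl, since starts with 'n'.

Match, No match, Match, No match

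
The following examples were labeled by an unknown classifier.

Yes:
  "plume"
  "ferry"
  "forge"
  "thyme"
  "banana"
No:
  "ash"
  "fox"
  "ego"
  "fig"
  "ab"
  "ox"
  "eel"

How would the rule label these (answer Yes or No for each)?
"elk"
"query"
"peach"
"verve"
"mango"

A rule that fits every label: length ≥ 5 — true of each 'Yes' example, false of each 'No' one.
"elk": length 3, doesn't qualify → No.
"query": length 5, meets the rule → Yes.
"peach": length 5, meets the rule → Yes.
"verve": length 5, meets the rule → Yes.
"mango": length 5, meets the rule → Yes.

No, Yes, Yes, Yes, Yes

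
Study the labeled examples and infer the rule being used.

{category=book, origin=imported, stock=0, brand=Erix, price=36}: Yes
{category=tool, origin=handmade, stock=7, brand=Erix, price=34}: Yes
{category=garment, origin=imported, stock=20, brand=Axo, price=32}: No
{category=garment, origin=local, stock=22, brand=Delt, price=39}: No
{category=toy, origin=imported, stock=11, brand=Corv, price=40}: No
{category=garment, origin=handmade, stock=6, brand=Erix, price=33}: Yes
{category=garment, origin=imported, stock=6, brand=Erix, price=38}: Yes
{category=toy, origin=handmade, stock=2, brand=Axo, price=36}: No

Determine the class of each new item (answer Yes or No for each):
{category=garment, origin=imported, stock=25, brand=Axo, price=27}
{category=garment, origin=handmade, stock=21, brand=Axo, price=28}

Rule: brand is Erix. This holds for each 'Yes' example and fails for each 'No' one.
{category=garment, origin=imported, stock=25, brand=Axo, price=27}: No (brand is Axo).
{category=garment, origin=handmade, stock=21, brand=Axo, price=28}: No (brand is Axo).

No, No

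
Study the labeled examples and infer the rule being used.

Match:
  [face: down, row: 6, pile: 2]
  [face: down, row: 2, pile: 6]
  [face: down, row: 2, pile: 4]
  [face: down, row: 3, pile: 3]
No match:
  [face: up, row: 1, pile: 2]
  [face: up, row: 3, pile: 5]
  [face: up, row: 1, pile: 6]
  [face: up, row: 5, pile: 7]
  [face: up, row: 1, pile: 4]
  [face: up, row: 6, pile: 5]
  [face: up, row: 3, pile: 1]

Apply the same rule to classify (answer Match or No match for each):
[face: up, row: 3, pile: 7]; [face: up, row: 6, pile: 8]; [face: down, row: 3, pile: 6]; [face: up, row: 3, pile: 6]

No match, No match, Match, No match

Rule: face is down. This holds for each 'Match' example and fails for each 'No match' one.
[face: up, row: 3, pile: 7]: face is up, does not pass → No match. [face: up, row: 6, pile: 8]: face is up, does not pass → No match. [face: down, row: 3, pile: 6]: face is down, matches → Match. [face: up, row: 3, pile: 6]: face is up, does not pass → No match.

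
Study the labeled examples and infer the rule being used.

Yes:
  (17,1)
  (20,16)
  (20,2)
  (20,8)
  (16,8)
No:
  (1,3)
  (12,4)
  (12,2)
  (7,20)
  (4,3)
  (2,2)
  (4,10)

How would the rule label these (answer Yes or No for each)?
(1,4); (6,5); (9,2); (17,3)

No, No, No, Yes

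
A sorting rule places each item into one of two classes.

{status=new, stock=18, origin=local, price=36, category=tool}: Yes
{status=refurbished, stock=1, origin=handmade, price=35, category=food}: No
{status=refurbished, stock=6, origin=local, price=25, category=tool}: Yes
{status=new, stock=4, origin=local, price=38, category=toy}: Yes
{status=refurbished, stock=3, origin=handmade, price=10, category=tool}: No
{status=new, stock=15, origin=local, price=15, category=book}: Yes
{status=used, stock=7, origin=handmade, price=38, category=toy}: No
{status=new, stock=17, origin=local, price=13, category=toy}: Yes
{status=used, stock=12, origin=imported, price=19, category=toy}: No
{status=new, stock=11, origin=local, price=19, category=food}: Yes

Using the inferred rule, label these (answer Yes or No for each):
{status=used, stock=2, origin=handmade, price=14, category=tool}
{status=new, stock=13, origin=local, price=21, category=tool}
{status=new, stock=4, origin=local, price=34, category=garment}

The common property of the 'Yes' items is: origin is local. No 'No' item has it.
{status=used, stock=2, origin=handmade, price=14, category=tool}: origin is handmade — doesn't qualify, so No.
{status=new, stock=13, origin=local, price=21, category=tool}: origin is local — matches, so Yes.
{status=new, stock=4, origin=local, price=34, category=garment}: origin is local — matches, so Yes.

No, Yes, Yes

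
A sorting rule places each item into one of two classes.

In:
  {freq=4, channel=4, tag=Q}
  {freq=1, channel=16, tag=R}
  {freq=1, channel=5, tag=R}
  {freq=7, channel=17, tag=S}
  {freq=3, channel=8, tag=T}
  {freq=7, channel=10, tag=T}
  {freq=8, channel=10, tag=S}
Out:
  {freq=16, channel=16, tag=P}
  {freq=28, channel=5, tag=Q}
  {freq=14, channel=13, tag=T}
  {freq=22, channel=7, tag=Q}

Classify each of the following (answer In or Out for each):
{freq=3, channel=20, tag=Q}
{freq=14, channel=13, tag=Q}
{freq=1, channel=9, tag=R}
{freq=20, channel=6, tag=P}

In, Out, In, Out

The classifier is using: freq ≤ 8.
{freq=3, channel=20, tag=Q} — freq = 3, hence In. {freq=14, channel=13, tag=Q} — freq = 14, hence Out. {freq=1, channel=9, tag=R} — freq = 1, hence In. {freq=20, channel=6, tag=P} — freq = 20, hence Out.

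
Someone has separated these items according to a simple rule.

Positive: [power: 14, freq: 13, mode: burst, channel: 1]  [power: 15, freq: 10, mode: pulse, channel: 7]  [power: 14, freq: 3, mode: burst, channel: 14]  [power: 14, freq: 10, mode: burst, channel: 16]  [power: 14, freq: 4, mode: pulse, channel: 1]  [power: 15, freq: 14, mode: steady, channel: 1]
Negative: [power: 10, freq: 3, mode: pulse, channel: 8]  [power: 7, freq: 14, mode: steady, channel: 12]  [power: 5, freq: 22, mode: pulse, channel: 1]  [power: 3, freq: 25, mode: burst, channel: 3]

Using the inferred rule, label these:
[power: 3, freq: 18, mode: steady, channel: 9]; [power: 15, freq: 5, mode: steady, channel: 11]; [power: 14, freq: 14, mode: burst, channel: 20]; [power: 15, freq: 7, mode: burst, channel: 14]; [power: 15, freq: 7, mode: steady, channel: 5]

All 'Positive' examples share one property — power ≥ 14 — and every 'Negative' example lacks it.
[power: 3, freq: 18, mode: steady, channel: 9]: power = 3 — does not fit, so Negative.
[power: 15, freq: 5, mode: steady, channel: 11]: power = 15 — has this property, so Positive.
[power: 14, freq: 14, mode: burst, channel: 20]: power = 14 — has this property, so Positive.
[power: 15, freq: 7, mode: burst, channel: 14]: power = 15 — has this property, so Positive.
[power: 15, freq: 7, mode: steady, channel: 5]: power = 15 — has this property, so Positive.

Negative, Positive, Positive, Positive, Positive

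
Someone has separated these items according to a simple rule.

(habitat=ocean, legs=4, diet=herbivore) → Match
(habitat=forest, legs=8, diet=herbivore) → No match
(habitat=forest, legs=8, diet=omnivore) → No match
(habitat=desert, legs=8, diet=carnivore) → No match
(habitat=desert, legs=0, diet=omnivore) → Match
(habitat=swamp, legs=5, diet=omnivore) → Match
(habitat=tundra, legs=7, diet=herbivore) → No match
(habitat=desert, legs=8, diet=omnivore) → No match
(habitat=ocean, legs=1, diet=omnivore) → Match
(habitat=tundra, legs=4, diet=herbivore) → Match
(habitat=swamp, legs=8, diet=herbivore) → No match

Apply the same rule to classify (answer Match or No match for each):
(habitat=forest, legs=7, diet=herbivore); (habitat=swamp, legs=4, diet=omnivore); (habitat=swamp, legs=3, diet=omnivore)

One predicate separates the groups cleanly: legs ≤ 5.
(habitat=forest, legs=7, diet=herbivore): legs = 7 — does not pass, so No match.
(habitat=swamp, legs=4, diet=omnivore): legs = 4 — meets the rule, so Match.
(habitat=swamp, legs=3, diet=omnivore): legs = 3 — meets the rule, so Match.

No match, Match, Match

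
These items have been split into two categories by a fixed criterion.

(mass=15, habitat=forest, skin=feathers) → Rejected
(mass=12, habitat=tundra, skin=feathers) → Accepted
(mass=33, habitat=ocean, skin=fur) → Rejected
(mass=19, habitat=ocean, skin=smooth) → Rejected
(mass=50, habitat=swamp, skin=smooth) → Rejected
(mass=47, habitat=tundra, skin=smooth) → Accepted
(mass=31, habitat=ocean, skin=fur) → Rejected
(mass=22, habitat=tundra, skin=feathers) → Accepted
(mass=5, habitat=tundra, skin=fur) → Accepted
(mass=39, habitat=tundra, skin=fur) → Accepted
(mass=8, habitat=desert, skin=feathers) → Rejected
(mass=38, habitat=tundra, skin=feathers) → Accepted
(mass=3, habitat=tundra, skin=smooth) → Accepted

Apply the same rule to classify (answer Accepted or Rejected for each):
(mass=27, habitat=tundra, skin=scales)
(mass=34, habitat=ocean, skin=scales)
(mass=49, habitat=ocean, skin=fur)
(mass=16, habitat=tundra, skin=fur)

Accepted, Rejected, Rejected, Accepted

The distinguishing property — habitat is tundra — holds for all the 'Accepted' cases and none of the 'Rejected' cases.
(mass=27, habitat=tundra, skin=scales): habitat is tundra — satisfies this, so Accepted.
(mass=34, habitat=ocean, skin=scales): habitat is ocean — does not fit, so Rejected.
(mass=49, habitat=ocean, skin=fur): habitat is ocean — does not fit, so Rejected.
(mass=16, habitat=tundra, skin=fur): habitat is tundra — satisfies this, so Accepted.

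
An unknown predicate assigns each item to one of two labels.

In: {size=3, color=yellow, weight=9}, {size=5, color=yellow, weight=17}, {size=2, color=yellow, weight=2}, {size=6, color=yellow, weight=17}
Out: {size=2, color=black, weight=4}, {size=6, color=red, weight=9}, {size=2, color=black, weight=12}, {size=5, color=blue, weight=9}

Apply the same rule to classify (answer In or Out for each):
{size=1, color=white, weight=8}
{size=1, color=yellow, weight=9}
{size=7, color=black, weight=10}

A rule that fits every label: color is yellow — true of each 'In' example, false of each 'Out' one.
{size=1, color=white, weight=8} → color is white → Out. {size=1, color=yellow, weight=9} → color is yellow → In. {size=7, color=black, weight=10} → color is black → Out.

Out, In, Out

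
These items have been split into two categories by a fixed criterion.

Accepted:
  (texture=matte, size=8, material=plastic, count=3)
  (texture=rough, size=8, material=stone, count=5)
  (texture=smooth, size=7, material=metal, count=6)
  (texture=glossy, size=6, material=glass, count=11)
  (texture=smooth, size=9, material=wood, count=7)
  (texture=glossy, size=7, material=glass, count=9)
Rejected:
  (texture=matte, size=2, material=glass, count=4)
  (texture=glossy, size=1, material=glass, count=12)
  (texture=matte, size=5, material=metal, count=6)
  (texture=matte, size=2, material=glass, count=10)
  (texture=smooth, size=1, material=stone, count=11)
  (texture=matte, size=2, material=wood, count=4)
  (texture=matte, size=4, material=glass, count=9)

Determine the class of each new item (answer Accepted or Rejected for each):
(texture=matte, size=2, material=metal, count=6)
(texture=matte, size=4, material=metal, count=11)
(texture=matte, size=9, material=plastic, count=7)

A rule that fits every label: size ≥ 6 — true of each 'Accepted' example, false of each 'Rejected' one.
Rejected: (texture=matte, size=2, material=metal, count=6), since size = 2. Rejected: (texture=matte, size=4, material=metal, count=11), since size = 4. Accepted: (texture=matte, size=9, material=plastic, count=7), since size = 9.

Rejected, Rejected, Accepted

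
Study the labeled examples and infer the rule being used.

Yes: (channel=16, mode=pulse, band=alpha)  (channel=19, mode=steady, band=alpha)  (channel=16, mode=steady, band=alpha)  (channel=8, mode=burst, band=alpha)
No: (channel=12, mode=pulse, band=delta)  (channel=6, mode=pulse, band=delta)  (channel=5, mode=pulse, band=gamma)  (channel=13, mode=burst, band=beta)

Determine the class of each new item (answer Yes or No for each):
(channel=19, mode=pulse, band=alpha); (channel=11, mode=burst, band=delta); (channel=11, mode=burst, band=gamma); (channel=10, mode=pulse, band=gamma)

Yes, No, No, No

The pattern is that an item is 'Yes' exactly when: band is alpha.
(channel=19, mode=pulse, band=alpha): band is alpha, qualifies → Yes. (channel=11, mode=burst, band=delta): band is delta, fails this test → No. (channel=11, mode=burst, band=gamma): band is gamma, fails this test → No. (channel=10, mode=pulse, band=gamma): band is gamma, fails this test → No.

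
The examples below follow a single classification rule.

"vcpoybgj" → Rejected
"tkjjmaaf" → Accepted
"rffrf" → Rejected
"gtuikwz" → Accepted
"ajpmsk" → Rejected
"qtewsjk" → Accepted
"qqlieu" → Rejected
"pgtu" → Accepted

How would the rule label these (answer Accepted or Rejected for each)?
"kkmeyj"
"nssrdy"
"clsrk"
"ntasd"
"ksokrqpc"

The classifier is using: contains 't'.

Rejected, Rejected, Rejected, Accepted, Rejected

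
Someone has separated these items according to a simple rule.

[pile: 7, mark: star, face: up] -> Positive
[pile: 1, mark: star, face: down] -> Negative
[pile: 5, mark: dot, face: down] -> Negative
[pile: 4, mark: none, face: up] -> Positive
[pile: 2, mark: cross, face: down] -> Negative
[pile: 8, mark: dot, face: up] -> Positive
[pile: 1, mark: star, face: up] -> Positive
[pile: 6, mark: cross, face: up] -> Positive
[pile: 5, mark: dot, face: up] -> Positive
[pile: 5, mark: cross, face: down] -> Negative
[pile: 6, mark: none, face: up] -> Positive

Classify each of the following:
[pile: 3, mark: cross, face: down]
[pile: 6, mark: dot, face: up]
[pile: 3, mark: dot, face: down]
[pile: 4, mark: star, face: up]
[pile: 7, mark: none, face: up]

Negative, Positive, Negative, Positive, Positive

Looking at the examples, the only property every 'Positive' case has and every 'Negative' case lacks is: face is up.
[pile: 3, mark: cross, face: down] → face is down → Negative. [pile: 6, mark: dot, face: up] → face is up → Positive. [pile: 3, mark: dot, face: down] → face is down → Negative. [pile: 4, mark: star, face: up] → face is up → Positive. [pile: 7, mark: none, face: up] → face is up → Positive.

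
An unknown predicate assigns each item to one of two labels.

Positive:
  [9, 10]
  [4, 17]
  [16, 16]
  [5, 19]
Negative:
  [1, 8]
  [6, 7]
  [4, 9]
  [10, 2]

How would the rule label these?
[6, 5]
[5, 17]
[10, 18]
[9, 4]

Negative, Positive, Positive, Negative

The distinguishing property — sum ≥ 19 — holds for all the 'Positive' cases and none of the 'Negative' cases.
[6, 5] — 6+5 = 11, hence Negative. [5, 17] — 5+17 = 22, hence Positive. [10, 18] — 10+18 = 28, hence Positive. [9, 4] — 9+4 = 13, hence Negative.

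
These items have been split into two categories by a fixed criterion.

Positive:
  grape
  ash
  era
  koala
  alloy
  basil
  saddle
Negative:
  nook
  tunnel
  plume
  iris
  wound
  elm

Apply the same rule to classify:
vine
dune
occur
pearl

Negative, Negative, Negative, Positive

All 'Positive' examples share one property — contains 'a' — and every 'Negative' example lacks it.
vine → no 'a' → Negative.
dune → no 'a' → Negative.
occur → no 'a' → Negative.
pearl → has 'a' → Positive.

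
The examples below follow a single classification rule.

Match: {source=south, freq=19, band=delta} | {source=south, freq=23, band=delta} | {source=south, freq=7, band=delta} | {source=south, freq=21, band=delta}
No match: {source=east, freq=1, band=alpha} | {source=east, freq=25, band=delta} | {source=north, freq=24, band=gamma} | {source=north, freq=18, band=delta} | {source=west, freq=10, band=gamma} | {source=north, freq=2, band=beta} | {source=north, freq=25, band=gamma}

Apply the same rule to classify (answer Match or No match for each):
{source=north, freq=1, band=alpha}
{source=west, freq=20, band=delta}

No match, No match

The rule appears to be: source is south.
No match: {source=north, freq=1, band=alpha}, since source is north. No match: {source=west, freq=20, band=delta}, since source is west.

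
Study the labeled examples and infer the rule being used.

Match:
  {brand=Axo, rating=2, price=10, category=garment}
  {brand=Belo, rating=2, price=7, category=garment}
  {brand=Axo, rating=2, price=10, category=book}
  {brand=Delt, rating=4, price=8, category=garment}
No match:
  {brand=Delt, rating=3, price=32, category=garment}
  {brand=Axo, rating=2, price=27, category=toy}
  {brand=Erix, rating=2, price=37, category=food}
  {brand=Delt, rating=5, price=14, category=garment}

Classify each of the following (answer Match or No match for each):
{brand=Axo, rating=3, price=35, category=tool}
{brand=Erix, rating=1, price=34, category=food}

No match, No match

Every 'Match' example satisfies: price ≤ 10. None of the 'No match' examples do.
{brand=Axo, rating=3, price=35, category=tool} → price = 35 → No match. {brand=Erix, rating=1, price=34, category=food} → price = 34 → No match.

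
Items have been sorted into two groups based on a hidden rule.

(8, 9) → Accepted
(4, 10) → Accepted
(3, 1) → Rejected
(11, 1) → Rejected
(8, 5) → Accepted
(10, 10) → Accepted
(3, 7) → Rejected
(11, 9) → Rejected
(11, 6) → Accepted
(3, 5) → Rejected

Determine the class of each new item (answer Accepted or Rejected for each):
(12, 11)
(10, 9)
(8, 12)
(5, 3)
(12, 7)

Accepted, Accepted, Accepted, Rejected, Accepted

The classifier is using: product is even.
(12, 11): 12·11 = 132, fits → Accepted. (10, 9): 10·9 = 90, fits → Accepted. (8, 12): 8·12 = 96, fits → Accepted. (5, 3): 5·3 = 15, lacks this property → Rejected. (12, 7): 12·7 = 84, fits → Accepted.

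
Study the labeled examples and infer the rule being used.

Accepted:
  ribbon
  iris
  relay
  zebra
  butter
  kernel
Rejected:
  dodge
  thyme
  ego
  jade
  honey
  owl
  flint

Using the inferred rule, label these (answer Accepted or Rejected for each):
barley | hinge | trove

Accepted, Rejected, Accepted

All 'Accepted' examples share one property — contains 'r' — and every 'Rejected' example lacks it.
Accepted: barley, since has 'r'.
Rejected: hinge, since no 'r'.
Accepted: trove, since has 'r'.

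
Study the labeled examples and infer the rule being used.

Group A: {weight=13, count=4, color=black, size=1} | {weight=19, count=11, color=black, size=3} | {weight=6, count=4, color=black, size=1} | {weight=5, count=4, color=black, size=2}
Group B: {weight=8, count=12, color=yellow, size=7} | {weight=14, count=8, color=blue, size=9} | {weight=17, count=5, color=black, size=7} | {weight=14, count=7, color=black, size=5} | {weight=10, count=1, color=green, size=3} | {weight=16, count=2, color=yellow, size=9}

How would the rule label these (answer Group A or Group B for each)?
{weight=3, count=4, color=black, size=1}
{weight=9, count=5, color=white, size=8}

Every 'Group A' example satisfies: color is black AND size ≤ 3. None of the 'Group B' examples do.

Group A, Group B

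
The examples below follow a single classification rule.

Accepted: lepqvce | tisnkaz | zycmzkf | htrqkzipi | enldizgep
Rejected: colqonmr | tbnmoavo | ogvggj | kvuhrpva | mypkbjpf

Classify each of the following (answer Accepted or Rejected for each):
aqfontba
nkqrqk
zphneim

Checking candidate rules against both groups, what survives is: odd length.

Rejected, Rejected, Accepted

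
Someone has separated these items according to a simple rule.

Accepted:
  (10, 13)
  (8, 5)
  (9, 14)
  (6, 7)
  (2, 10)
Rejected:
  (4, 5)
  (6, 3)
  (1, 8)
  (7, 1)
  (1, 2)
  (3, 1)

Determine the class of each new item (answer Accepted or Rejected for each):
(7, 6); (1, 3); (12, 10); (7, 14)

Accepted, Rejected, Accepted, Accepted

A rule that fits every label: sum ≥ 12 — true of each 'Accepted' example, false of each 'Rejected' one.
(7, 6): 7+6 = 13 — satisfies this, so Accepted.
(1, 3): 1+3 = 4 — does not pass, so Rejected.
(12, 10): 12+10 = 22 — satisfies this, so Accepted.
(7, 14): 7+14 = 21 — satisfies this, so Accepted.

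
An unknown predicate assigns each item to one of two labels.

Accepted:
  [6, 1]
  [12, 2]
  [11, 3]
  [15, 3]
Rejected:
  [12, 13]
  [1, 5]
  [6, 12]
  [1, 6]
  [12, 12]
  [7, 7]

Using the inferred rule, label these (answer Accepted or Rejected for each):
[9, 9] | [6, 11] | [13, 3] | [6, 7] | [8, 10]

The pattern is that an item is 'Accepted' exactly when: first > second.

Rejected, Rejected, Accepted, Rejected, Rejected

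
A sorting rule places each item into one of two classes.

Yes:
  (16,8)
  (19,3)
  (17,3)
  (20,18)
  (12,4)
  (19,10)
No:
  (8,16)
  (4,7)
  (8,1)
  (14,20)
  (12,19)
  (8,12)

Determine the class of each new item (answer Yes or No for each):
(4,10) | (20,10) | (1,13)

No, Yes, No

A rule that fits every label: first > second AND sum ≥ 11 — true of each 'Yes' example, false of each 'No' one.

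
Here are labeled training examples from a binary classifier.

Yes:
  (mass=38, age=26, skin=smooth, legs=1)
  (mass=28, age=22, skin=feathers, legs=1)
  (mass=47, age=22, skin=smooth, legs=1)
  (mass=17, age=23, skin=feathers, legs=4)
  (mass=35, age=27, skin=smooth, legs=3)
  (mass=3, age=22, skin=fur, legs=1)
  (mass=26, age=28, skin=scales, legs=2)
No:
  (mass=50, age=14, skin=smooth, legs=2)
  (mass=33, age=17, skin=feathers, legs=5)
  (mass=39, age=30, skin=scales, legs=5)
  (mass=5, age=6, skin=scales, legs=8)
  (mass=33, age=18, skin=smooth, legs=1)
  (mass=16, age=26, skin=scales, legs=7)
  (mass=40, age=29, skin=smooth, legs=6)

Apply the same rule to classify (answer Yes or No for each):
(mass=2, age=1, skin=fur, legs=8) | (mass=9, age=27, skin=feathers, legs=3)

No, Yes

The distinguishing property — age ≥ 22 AND legs ≤ 4 — holds for all the 'Yes' cases and none of the 'No' cases.
(mass=2, age=1, skin=fur, legs=8): No (age = 1, legs = 8). (mass=9, age=27, skin=feathers, legs=3): Yes (age = 27, legs = 3).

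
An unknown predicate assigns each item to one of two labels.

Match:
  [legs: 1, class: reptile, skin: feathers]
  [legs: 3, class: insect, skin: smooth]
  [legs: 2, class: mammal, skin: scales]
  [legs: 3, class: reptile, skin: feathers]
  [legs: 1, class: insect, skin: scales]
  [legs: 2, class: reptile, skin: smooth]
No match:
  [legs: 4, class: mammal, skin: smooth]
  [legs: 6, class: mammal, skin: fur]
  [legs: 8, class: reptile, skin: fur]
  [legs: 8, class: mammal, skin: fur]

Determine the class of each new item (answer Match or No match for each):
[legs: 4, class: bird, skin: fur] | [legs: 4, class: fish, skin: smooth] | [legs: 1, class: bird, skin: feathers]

The distinguishing property — legs ≤ 3 — holds for all the 'Match' cases and none of the 'No match' cases.
[legs: 4, class: bird, skin: fur]: legs = 4, doesn't qualify → No match. [legs: 4, class: fish, skin: smooth]: legs = 4, doesn't qualify → No match. [legs: 1, class: bird, skin: feathers]: legs = 1, meets the rule → Match.

No match, No match, Match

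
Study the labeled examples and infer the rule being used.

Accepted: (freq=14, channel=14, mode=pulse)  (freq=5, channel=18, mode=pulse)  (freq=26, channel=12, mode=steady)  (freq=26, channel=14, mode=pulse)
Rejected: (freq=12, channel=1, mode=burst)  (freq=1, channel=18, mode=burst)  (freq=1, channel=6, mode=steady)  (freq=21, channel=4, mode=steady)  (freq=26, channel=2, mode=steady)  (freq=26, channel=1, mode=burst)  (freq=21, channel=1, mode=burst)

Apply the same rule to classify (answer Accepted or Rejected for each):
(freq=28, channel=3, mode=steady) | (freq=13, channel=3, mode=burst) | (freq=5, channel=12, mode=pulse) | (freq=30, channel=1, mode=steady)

A rule that fits every label: channel ≥ 6 AND freq ≥ 5 — true of each 'Accepted' example, false of each 'Rejected' one.
(freq=28, channel=3, mode=steady): channel = 3, freq = 28 — doesn't match, so Rejected. (freq=13, channel=3, mode=burst): channel = 3, freq = 13 — doesn't match, so Rejected. (freq=5, channel=12, mode=pulse): channel = 12, freq = 5 — qualifies, so Accepted. (freq=30, channel=1, mode=steady): channel = 1, freq = 30 — doesn't match, so Rejected.

Rejected, Rejected, Accepted, Rejected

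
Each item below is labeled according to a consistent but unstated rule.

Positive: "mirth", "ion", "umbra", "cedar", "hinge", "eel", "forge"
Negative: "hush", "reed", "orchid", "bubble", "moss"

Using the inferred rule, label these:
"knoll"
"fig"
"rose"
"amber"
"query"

Positive, Positive, Negative, Positive, Positive

Rule: odd length. This holds for each 'Positive' example and fails for each 'Negative' one.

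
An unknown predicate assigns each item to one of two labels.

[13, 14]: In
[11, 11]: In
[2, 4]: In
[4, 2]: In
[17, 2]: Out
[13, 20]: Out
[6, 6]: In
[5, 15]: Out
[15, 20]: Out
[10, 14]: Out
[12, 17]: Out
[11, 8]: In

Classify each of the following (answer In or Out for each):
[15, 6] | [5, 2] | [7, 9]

The rule appears to be: |first − second| ≤ 3.
[15, 6] → |15−6| = 9 → Out.
[5, 2] → |5−2| = 3 → In.
[7, 9] → |7−9| = 2 → In.

Out, In, In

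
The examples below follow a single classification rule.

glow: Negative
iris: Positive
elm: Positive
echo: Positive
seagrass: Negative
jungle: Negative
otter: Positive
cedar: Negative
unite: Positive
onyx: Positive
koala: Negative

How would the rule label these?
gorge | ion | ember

Negative, Positive, Positive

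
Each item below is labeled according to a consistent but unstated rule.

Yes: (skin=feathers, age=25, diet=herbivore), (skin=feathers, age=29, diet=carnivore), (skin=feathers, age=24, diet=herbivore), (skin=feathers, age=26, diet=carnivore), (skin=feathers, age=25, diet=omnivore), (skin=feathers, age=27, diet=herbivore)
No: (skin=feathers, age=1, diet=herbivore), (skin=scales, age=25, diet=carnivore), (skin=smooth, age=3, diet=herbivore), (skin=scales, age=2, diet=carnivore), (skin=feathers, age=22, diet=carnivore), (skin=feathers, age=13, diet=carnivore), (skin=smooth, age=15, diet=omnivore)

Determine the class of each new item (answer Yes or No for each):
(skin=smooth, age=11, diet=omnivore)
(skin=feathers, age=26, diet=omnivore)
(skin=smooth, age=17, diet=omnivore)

No, Yes, No

'Yes' ⟺ skin is feathers AND age ≥ 24.
(skin=smooth, age=11, diet=omnivore) → skin is smooth, age = 11 → No.
(skin=feathers, age=26, diet=omnivore) → skin is feathers, age = 26 → Yes.
(skin=smooth, age=17, diet=omnivore) → skin is smooth, age = 17 → No.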